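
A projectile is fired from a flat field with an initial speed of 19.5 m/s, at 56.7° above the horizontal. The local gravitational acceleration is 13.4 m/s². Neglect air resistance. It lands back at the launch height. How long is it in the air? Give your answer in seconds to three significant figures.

2.43 s

vₓ = 19.50 cos 56.7° = 10.71 m/s; v_y0 = 19.50 sin 56.7° = 16.30 m/s.
Time of flight on level ground: T = 2 v_y0 / g = 2 × 16.30 / 13.4 = 2.433 s.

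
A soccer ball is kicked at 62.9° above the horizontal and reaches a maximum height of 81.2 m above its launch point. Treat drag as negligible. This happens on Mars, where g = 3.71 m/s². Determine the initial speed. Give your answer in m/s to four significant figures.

At the peak v_y = 0, so v_y0 = √(2gH) = √(2 × 3.71 × 81.2) = 24.55 m/s.
v_y0 = v₀ sin θ ⇒ v₀ = 24.55 / sin 62.9° = 27.57 m/s.

27.57 m/s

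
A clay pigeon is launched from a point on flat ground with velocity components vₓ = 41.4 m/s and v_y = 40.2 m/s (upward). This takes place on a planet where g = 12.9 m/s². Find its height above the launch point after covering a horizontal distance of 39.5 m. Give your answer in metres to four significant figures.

32.48 m

At x = 39.5 m, t = x/vₓ = 39.5/41.40 = 0.9541 s.
Height: y = v_y0 t − ½ g t² = 40.20 × 0.9541 − 6.450 × 0.9541² = 38.36 − 5.872 = 32.48 m.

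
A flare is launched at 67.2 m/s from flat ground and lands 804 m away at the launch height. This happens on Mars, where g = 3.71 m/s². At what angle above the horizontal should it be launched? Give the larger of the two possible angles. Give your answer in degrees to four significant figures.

69.33°

From R = (v₀²/g) sin 2θ: sin 2θ = 3.71 × 804 / 4515.8 = 0.6605.
2θ = 41.34° or 180° − 41.34° = 138.7°, so θ = 20.67° or 69.33°.
The larger angle is 69.33°.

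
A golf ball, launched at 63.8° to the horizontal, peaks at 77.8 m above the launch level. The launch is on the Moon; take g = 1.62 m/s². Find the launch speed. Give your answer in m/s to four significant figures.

17.69 m/s

At the peak v_y = 0, so v_y0 = √(2gH) = √(2 × 1.62 × 77.8) = 15.88 m/s.
v_y0 = v₀ sin θ ⇒ v₀ = 15.88 / sin 63.8° = 17.69 m/s.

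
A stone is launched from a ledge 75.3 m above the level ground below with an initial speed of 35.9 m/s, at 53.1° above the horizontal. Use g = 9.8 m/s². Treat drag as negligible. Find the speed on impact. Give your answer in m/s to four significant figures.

52.58 m/s

Resolve: vₓ = 35.90 cos 53.1° = 21.56 m/s and v_y0 = 35.90 sin 53.1° = 28.71 m/s.
The projectile lands when y = 75.3 + (28.71) t − ½·9.80·t² = 0. Positive root: t = (28.71 + √(28.71² + 2·9.80·75.3)) / 9.80 = (28.71 + 47.96) / 9.80 = 7.823 s.
Vertical velocity at impact: v_y = v_y0 − g t = 28.71 − 9.80 × 7.823 = −47.96 m/s.
Speed: |v| = √(vₓ² + v_y²) = √(21.56² + 47.96²) = 52.58 m/s.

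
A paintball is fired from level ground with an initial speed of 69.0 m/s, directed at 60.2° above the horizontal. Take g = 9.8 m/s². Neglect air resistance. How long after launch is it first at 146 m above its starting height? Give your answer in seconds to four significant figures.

Horizontal component vₓ = 69.00 cos 60.2° = 34.29 m/s; vertical v_y0 = 69.00 sin 60.2° = 59.88 m/s.
Height y(t) = 59.88 t − 4.900 t² = 146 gives 4.900 t² − 59.88 t + 146 = 0.
Quadratic formula: t = (59.88 ± √723.51) / 9.80 = (59.88 ± 26.90) / 9.80 → t = 3.365 s or 8.854 s.
The first (ascending) time is 3.365 s.

3.365 s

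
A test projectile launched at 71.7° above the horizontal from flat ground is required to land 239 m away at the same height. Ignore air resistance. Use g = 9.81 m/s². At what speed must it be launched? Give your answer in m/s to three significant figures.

62.7 m/s

On level ground R = v₀² sin 2θ / g ⇒ v₀ = √(gR / sin 2θ).
v₀ = √(9.81 × 239 / sin 143.4°) = √(2345 / 0.5962) = √3932.4 = 62.71 m/s.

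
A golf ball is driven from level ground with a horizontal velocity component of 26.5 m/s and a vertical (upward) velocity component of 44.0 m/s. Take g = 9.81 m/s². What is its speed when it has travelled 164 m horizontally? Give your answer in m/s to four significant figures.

At x = 164 m, t = x/vₓ = 164/26.50 = 6.189 s.
Vertical velocity there: v_y = v_y0 − g t = 44.00 − 9.81 × 6.189 = −16.71 m/s.
Speed: √(vₓ² + v_y²) = √(26.50² + 16.71²) = 31.33 m/s.

31.33 m/s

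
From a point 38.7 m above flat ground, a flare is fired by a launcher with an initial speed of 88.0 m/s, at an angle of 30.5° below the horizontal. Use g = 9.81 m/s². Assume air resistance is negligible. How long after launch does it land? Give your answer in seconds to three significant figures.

0.797 s

Horizontal component vₓ = 88.00 cos 30.5° = 75.82 m/s; vertical v_y0 = −44.66 m/s (downward).
The projectile lands when y = 38.7 + (−44.66) t − ½·9.81·t² = 0. Positive root: t = (−44.66 + √(44.66² + 2·9.81·38.7)) / 9.81 = (−44.66 + 52.48) / 9.81 = 0.7968 s.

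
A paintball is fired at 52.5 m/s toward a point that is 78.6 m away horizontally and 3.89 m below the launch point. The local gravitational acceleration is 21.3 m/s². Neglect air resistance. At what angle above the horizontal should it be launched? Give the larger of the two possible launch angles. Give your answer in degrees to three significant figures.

Trajectory: y = x tanθ − g x² (1 + tan²θ)/(2v₀²). With x = 78.6, y = −3.89, v₀ = 52.5, g = 21.3:
23.87 tan²θ − 78.6 tanθ + (19.98) = 0.
tanθ = [78.6 ± √(78.6² − 4 × 23.87 × (19.98))] / (2 × 23.87) = (78.6 ± 65.35) / 47.74, giving tanθ = 0.2776 or 3.015.
θ = 15.52° or 71.65°; the larger is 71.65°.

71.7°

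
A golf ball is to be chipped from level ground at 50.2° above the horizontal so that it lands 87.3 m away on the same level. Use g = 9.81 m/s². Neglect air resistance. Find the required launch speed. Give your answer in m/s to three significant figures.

29.5 m/s

Level-ground range: R = v₀² sin(2θ)/g, so v₀ = √(gR / sin 2θ).
v₀ = √(9.81 × 87.3 / sin 100.4°) = √(856.4 / 0.9836) = √870.72 = 29.51 m/s.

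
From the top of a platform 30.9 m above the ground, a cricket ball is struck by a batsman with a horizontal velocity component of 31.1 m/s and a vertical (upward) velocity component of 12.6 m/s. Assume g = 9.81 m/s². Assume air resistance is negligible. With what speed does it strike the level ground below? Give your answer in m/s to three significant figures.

The projectile lands when y = 30.9 + (12.60) t − ½·9.81·t² = 0. Positive root: t = (12.60 + √(12.60² + 2·9.81·30.9)) / 9.81 = (12.60 + 27.66) / 9.81 = 4.104 s.
Vertical velocity at impact: v_y = v_y0 − g t = 12.60 − 9.81 × 4.104 = −27.66 m/s.
Speed: |v| = √(vₓ² + v_y²) = √(31.10² + 27.66²) = 41.62 m/s.

41.6 m/s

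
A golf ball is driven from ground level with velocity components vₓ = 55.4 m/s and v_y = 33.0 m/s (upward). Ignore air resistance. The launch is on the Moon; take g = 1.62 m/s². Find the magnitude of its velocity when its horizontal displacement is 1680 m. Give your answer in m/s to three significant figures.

Time to reach x = 1680 m: t = x/vₓ = 1680/55.40 = 30.32 s.
Vertical velocity there: v_y = v_y0 − g t = 33.00 − 1.62 × 30.32 = −16.13 m/s.
Speed: √(vₓ² + v_y²) = √(55.40² + 16.13²) = 57.70 m/s.

57.7 m/s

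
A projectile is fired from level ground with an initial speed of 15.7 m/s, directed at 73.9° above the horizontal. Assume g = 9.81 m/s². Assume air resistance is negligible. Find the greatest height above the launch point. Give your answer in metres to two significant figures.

vₓ = 15.70 cos 73.9° = 4.354 m/s; v_y0 = 15.70 sin 73.9° = 15.08 m/s.
At the apex v_y = 0, so H = v_y0²/(2g) = 15.08²/19.62 = 11.60 m.

12 m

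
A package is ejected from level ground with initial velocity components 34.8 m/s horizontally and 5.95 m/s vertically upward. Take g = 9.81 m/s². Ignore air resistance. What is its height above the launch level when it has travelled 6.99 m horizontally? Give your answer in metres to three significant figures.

0.997 m

At x = 6.99 m, t = x/vₓ = 6.99/34.80 = 0.2009 s.
Height: y = v_y0 t − ½ g t² = 5.950 × 0.2009 − 4.905 × 0.2009² = 1.195 − 0.1979 = 0.9972 m.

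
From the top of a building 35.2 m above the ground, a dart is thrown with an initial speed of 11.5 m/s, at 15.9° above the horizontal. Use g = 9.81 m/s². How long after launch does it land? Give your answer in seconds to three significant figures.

Resolve: vₓ = 11.50 cos 15.9° = 11.06 m/s and v_y0 = 11.50 sin 15.9° = 3.151 m/s.
The projectile lands when y = 35.2 + (3.151) t − ½·9.81·t² = 0. Positive root: t = (3.151 + √(3.151² + 2·9.81·35.2)) / 9.81 = (3.151 + 26.47) / 9.81 = 3.019 s.

3.02 s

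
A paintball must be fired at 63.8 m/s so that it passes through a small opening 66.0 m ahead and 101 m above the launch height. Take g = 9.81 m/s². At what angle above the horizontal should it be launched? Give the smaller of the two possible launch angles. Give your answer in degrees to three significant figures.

Trajectory: y = x tanθ − g x² (1 + tan²θ)/(2v₀²). With x = 66.0, y = 101, v₀ = 63.8, g = 9.81:
5.249 tan²θ − 66.0 tanθ + (106.2) = 0.
tanθ = [66.0 ± √(66.0² − 4 × 5.249 × (106.2))] / (2 × 5.249) = (66.0 ± 46.10) / 10.50, giving tanθ = 1.896 or 10.68.
θ = 62.19° or 84.65°; the smaller is 62.19°.

62.2°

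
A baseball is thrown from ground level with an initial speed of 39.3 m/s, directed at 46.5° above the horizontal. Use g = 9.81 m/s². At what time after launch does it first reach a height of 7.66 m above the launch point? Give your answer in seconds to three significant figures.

0.282 s

vₓ = 39.30 cos 46.5° = 27.05 m/s; v_y0 = 39.30 sin 46.5° = 28.51 m/s.
Height y(t) = 28.51 t − 4.905 t² = 7.66 gives 4.905 t² − 28.51 t + 7.66 = 0.
t = [28.51 ± √(28.51² − 2·9.81·7.66)] / 9.81 = (28.51 ± 25.74) / 9.81, so t = 0.2824 s or t = 5.529 s.
The first (ascending) time is 0.2824 s.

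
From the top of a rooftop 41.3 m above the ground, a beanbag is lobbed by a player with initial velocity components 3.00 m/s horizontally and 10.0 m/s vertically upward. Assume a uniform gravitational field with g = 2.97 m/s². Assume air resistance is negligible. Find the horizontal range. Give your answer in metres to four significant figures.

28.87 m

The projectile lands when y = 41.3 + (10.00) t − ½·2.97·t² = 0. Positive root: t = (10.00 + √(10.00² + 2·2.97·41.3)) / 2.97 = (10.00 + 18.58) / 2.97 = 9.624 s.
Horizontal distance: R = vₓ t = 3.000 × 9.624 = 28.87 m.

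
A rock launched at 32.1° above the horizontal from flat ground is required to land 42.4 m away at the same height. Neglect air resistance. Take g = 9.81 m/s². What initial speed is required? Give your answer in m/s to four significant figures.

Level-ground range: R = v₀² sin(2θ)/g, so v₀ = √(gR / sin 2θ).
v₀ = √(9.81 × 42.4 / sin 64.20°) = √(415.9 / 0.9003) = √462.00 = 21.49 m/s.

21.49 m/s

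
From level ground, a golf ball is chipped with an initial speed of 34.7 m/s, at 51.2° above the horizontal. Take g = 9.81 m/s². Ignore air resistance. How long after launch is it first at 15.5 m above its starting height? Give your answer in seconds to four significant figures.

0.6497 s

Resolve: vₓ = 34.70 cos 51.2° = 21.74 m/s and v_y0 = 34.70 sin 51.2° = 27.04 m/s.
Set y = v_y0 t − ½ g t² = 15.5: 4.905 t² − 27.04 t + 15.5 = 0.
t = [27.04 ± √(27.04² − 2·9.81·15.5)] / 9.81 = (27.04 ± 20.67) / 9.81, so t = 0.6497 s or t = 4.864 s.
The first (ascending) time is 0.6497 s.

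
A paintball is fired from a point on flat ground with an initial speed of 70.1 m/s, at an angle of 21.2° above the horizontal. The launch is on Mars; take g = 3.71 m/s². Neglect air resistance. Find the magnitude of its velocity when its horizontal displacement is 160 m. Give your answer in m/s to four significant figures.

67.35 m/s

vₓ = 70.10 cos 21.2° = 65.36 m/s; v_y0 = 70.10 sin 21.2° = 25.35 m/s.
Time to reach x = 160 m: t = x/vₓ = 160/65.36 = 2.448 s.
Vertical velocity there: v_y = v_y0 − g t = 25.35 − 3.71 × 2.448 = 16.27 m/s.
Speed: √(vₓ² + v_y²) = √(65.36² + 16.27²) = 67.35 m/s.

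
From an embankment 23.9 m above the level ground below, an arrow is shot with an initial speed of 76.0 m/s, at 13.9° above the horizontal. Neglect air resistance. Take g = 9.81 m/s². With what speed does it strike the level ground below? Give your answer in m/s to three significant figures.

Components: vₓ = 76.00 cos 13.9° = 73.77 m/s, v_y0 = 76.00 sin 13.9° = 18.26 m/s.
Vertical motion (up positive, ground at y = 0): 4.905 t² − (18.26) t − 23.9 = 0, so t = (18.26 + √(18.26² + 2·9.81·23.9)) / 9.81 = (18.26 + 28.32) / 9.81 = 4.748 s.
Vertical velocity at impact: v_y = v_y0 − g t = 18.26 − 9.81 × 4.748 = −28.32 m/s.
Speed: |v| = √(vₓ² + v_y²) = √(73.77² + 28.32²) = 79.02 m/s.

79.0 m/s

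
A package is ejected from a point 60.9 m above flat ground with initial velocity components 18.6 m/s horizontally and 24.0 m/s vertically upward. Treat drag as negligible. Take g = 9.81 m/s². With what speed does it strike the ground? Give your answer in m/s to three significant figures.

46.0 m/s

Vertical motion (up positive, ground at y = 0): 4.905 t² − (24.00) t − 60.9 = 0, so t = (24.00 + √(24.00² + 2·9.81·60.9)) / 9.81 = (24.00 + 42.08) / 9.81 = 6.736 s.
Vertical velocity at impact: v_y = v_y0 − g t = 24.00 − 9.81 × 6.736 = −42.08 m/s.
Speed: |v| = √(vₓ² + v_y²) = √(18.60² + 42.08²) = 46.01 m/s.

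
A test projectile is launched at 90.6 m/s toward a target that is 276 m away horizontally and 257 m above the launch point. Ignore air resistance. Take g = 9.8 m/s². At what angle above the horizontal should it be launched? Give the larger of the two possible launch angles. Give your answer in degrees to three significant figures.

Trajectory: y = x tanθ − g x² (1 + tan²θ)/(2v₀²). With x = 276, y = 257, v₀ = 90.6, g = 9.80:
45.47 tan²θ − 276 tanθ + (302.5) = 0.
tanθ = [276 ± √(276² − 4 × 45.47 × (302.5))] / (2 × 45.47) = (276 ± 145.5) / 90.95, giving tanθ = 1.435 or 4.634.
θ = 55.14° or 77.82°; the larger is 77.82°.

77.8°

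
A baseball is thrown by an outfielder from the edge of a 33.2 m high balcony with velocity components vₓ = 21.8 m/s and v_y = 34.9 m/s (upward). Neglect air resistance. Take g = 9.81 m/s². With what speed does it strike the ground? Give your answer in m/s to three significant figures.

48.4 m/s

Vertical motion (up positive, ground at y = 0): 4.905 t² − (34.90) t − 33.2 = 0, so t = (34.90 + √(34.90² + 2·9.81·33.2)) / 9.81 = (34.90 + 43.24) / 9.81 = 7.965 s.
Vertical velocity at impact: v_y = v_y0 − g t = 34.90 − 9.81 × 7.965 = −43.24 m/s.
Speed: |v| = √(vₓ² + v_y²) = √(21.80² + 43.24²) = 48.42 m/s.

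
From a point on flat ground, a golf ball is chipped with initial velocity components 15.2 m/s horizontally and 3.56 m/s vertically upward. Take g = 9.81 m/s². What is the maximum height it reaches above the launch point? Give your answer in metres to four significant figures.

Maximum height: H = v_y0² / (2g) = 3.560² / (2 × 9.81) = 0.6460 m.

0.6460 m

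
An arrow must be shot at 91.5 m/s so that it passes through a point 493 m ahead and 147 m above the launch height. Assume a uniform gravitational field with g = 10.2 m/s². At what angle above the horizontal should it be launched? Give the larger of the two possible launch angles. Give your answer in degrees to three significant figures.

Trajectory: y = x tanθ − g x² (1 + tan²θ)/(2v₀²). With x = 493, y = 147, v₀ = 91.5, g = 10.2:
148.1 tan²θ − 493 tanθ + (295.1) = 0.
tanθ = [493 ± √(493² − 4 × 148.1 × (295.1))] / (2 × 148.1) = (493 ± 261.4) / 296.1, giving tanθ = 0.7823 or 2.548.
θ = 38.03° or 68.57°; the larger is 68.57°.

68.6°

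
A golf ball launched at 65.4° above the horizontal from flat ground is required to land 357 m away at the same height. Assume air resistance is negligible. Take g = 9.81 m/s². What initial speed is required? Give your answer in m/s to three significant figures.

68.0 m/s

Level-ground range: R = v₀² sin(2θ)/g, so v₀ = √(gR / sin 2θ).
v₀ = √(9.81 × 357 / sin 130.8°) = √(3502 / 0.7570) = √4626.4 = 68.02 m/s.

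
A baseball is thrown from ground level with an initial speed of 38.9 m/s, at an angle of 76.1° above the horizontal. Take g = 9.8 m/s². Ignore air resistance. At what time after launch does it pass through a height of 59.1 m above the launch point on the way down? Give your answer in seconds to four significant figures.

5.522 s

Resolve: vₓ = 38.90 cos 76.1° = 9.345 m/s and v_y0 = 38.90 sin 76.1° = 37.76 m/s.
Set y = v_y0 t − ½ g t² = 59.1: 4.900 t² − 37.76 t + 59.1 = 0.
Quadratic formula: t = (37.76 ± √267.52) / 9.80 = (37.76 ± 16.36) / 9.80 → t = 2.184 s or 5.522 s.
The descending-branch root is 5.522 s.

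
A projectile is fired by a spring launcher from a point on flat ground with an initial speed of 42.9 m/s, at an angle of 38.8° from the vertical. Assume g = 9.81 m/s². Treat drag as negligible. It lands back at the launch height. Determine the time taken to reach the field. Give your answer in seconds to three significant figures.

6.82 s

Horizontal component vₓ = 42.90 sin 38.8° = 26.88 m/s; vertical v_y0 = 42.90 cos 38.8° = 33.43 m/s.
Landing at launch height ⇒ T = 2 v_y0 / g = 2 × 33.43 / 9.81 = 6.816 s.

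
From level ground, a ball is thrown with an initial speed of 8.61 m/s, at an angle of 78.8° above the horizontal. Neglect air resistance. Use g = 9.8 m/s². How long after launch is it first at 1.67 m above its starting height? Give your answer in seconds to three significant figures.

0.228 s

vₓ = 8.610 cos 78.8° = 1.672 m/s; v_y0 = 8.610 sin 78.8° = 8.446 m/s.
Set y = v_y0 t − ½ g t² = 1.67: 4.900 t² − 8.446 t + 1.67 = 0.
Quadratic formula: t = (8.446 ± √38.603) / 9.80 = (8.446 ± 6.213) / 9.80 → t = 0.2278 s or 1.496 s.
The first (ascending) time is 0.2278 s.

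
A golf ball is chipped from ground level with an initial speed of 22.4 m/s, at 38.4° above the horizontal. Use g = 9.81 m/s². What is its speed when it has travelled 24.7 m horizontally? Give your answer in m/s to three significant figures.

17.6 m/s

Components: vₓ = 22.40 cos 38.4° = 17.55 m/s, v_y0 = 22.40 sin 38.4° = 13.91 m/s.
x = vₓ t ⇒ t = 24.7/17.55 = 1.407 s.
Vertical velocity there: v_y = v_y0 − g t = 13.91 − 9.81 × 1.407 = 0.1108 m/s.
Speed: √(vₓ² + v_y²) = √(17.55² + 0.1108²) = 17.56 m/s.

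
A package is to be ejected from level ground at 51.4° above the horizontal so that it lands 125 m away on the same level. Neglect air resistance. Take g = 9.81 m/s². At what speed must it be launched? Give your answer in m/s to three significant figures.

35.5 m/s

From R = (v₀² / g) sin 2θ: v₀ = √(gR / sin 2θ).
v₀ = √(9.81 × 125 / sin 102.8°) = √(1226 / 0.9751) = √1257.5 = 35.46 m/s.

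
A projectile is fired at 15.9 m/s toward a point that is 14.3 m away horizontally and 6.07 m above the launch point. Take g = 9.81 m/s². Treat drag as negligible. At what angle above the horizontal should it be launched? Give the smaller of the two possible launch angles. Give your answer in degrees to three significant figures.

43.7°

Trajectory: y = x tanθ − g x² (1 + tan²θ)/(2v₀²). With x = 14.3, y = 6.07, v₀ = 15.9, g = 9.81:
3.967 tan²θ − 14.3 tanθ + (10.04) = 0.
tanθ = [14.3 ± √(14.3² − 4 × 3.967 × (10.04))] / (2 × 3.967) = (14.3 ± 6.723) / 7.935, giving tanθ = 0.9549 or 2.649.
θ = 43.68° or 69.32°; the smaller is 43.68°.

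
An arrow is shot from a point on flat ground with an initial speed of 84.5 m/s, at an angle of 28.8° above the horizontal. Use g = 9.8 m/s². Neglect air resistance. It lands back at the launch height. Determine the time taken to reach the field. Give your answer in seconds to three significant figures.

vₓ = 84.50 cos 28.8° = 74.05 m/s; v_y0 = 84.50 sin 28.8° = 40.71 m/s.
Time of flight on level ground: T = 2 v_y0 / g = 2 × 40.71 / 9.80 = 8.308 s.

8.31 s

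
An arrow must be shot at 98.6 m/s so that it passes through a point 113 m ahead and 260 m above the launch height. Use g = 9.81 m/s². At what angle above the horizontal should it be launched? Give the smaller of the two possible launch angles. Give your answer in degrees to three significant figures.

70.4°

Trajectory: y = x tanθ − g x² (1 + tan²θ)/(2v₀²). With x = 113, y = 260, v₀ = 98.6, g = 9.81:
6.442 tan²θ − 113 tanθ + (266.4) = 0.
tanθ = [113 ± √(113² − 4 × 6.442 × (266.4))] / (2 × 6.442) = (113 ± 76.83) / 12.88, giving tanθ = 2.807 or 14.73.
θ = 70.39° or 86.12°; the smaller is 70.39°.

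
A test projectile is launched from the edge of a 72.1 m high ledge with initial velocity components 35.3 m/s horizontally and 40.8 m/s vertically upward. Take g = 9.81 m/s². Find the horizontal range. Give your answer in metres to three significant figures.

346 m

The projectile lands when y = 72.1 + (40.80) t − ½·9.81·t² = 0. Positive root: t = (40.80 + √(40.80² + 2·9.81·72.1)) / 9.81 = (40.80 + 55.49) / 9.81 = 9.816 s.
Horizontal distance: R = vₓ t = 35.30 × 9.816 = 346.5 m.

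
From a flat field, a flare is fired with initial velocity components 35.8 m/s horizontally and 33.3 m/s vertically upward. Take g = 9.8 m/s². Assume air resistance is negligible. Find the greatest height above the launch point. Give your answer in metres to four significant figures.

56.58 m

Peak height H = v_y0² / (2g) = 1108.9 / 19.60 = 56.58 m.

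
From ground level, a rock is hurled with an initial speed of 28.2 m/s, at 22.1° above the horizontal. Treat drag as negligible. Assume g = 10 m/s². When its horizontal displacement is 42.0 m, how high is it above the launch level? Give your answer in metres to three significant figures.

Resolve: vₓ = 28.20 cos 22.1° = 26.13 m/s and v_y0 = 28.20 sin 22.1° = 10.61 m/s.
x = vₓ t ⇒ t = 42.0/26.13 = 1.607 s.
Height: y = v_y0 t − ½ g t² = 10.61 × 1.607 − 5.000 × 1.607² = 17.05 − 12.92 = 4.135 m.

4.13 m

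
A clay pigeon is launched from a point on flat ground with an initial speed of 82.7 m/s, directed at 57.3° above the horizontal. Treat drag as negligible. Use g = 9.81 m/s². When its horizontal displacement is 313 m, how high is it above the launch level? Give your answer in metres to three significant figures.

vₓ = 82.70 cos 57.3° = 44.68 m/s; v_y0 = 82.70 sin 57.3° = 69.59 m/s.
x = vₓ t ⇒ t = 313/44.68 = 7.006 s.
Height: y = v_y0 t − ½ g t² = 69.59 × 7.006 − 4.905 × 7.006² = 487.5 − 240.7 = 246.8 m.

247 m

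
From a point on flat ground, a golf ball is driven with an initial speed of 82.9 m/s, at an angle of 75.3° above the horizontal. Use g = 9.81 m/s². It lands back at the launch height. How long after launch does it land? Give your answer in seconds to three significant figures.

16.3 s

Components: vₓ = 82.90 cos 75.3° = 21.04 m/s, v_y0 = 82.90 sin 75.3° = 80.19 m/s.
Time of flight on level ground: T = 2 v_y0 / g = 2 × 80.19 / 9.81 = 16.35 s.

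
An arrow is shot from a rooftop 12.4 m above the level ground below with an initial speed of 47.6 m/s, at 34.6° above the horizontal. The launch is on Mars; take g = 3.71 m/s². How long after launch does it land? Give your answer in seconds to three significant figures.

15.0 s

Components: vₓ = 47.60 cos 34.6° = 39.18 m/s, v_y0 = 47.60 sin 34.6° = 27.03 m/s.
Vertical motion (up positive, ground at y = 0): 1.855 t² − (27.03) t − 12.4 = 0, so t = (27.03 + √(27.03² + 2·3.71·12.4)) / 3.71 = (27.03 + 28.68) / 3.71 = 15.02 s.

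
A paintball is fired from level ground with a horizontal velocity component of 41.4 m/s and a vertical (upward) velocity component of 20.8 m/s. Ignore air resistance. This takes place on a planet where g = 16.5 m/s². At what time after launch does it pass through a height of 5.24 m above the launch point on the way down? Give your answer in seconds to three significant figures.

Set y = v_y0 t − ½ g t² = 5.24: 8.250 t² − 20.80 t + 5.24 = 0.
t = [20.80 ± √(20.80² − 2·16.5·5.24)] / 16.5 = (20.80 ± 16.12) / 16.5, so t = 0.2839 s or t = 2.237 s.
The descending-branch root is 2.237 s.

2.24 s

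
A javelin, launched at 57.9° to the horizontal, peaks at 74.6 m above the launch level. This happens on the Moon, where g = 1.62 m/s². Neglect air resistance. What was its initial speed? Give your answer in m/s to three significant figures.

18.4 m/s

At the peak v_y = 0, so v_y0 = √(2gH) = √(2 × 1.62 × 74.6) = 15.55 m/s.
v_y0 = v₀ sin θ ⇒ v₀ = 15.55 / sin 57.9° = 18.35 m/s.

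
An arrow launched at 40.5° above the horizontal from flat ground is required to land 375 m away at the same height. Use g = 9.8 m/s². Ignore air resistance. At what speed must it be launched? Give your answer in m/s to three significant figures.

From R = (v₀² / g) sin 2θ: v₀ = √(gR / sin 2θ).
v₀ = √(9.80 × 375 / sin 81.00°) = √(3675 / 0.9877) = √3720.8 = 61.00 m/s.

61.0 m/s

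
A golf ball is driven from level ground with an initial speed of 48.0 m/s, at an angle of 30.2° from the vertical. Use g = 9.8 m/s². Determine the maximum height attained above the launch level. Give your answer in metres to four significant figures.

Horizontal component vₓ = 48.00 sin 30.2° = 24.14 m/s; vertical v_y0 = 48.00 cos 30.2° = 41.49 m/s.
Maximum height: H = v_y0² / (2g) = 41.49² / (2 × 9.80) = 87.81 m.

87.81 m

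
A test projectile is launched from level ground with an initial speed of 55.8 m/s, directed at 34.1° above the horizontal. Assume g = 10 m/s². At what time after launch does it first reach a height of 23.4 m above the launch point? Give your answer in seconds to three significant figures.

0.869 s

Horizontal component vₓ = 55.80 cos 34.1° = 46.21 m/s; vertical v_y0 = 55.80 sin 34.1° = 31.28 m/s.
Set y = v_y0 t − ½ g t² = 23.4: 5.000 t² − 31.28 t + 23.4 = 0.
t = [31.28 ± √(31.28² − 2·10.0·23.4)] / 10.0 = (31.28 ± 22.60) / 10.0, so t = 0.8686 s or t = 5.388 s.
The first (ascending) time is 0.8686 s.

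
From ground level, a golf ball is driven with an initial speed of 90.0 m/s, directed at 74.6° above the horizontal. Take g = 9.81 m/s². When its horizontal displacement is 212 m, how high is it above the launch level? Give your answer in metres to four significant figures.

383.7 m

Resolve: vₓ = 90.00 cos 74.6° = 23.90 m/s and v_y0 = 90.00 sin 74.6° = 86.77 m/s.
x = vₓ t ⇒ t = 212/23.90 = 8.870 s.
Height: y = v_y0 t − ½ g t² = 86.77 × 8.870 − 4.905 × 8.870² = 769.7 − 385.9 = 383.7 m.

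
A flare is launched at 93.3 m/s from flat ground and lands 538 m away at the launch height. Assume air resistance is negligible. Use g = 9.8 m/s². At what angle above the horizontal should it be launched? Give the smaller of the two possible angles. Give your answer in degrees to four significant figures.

18.64°

From R = (v₀²/g) sin 2θ: sin 2θ = 9.80 × 538 / 8704.9 = 0.6057.
2θ = 37.28° or 180° − 37.28° = 142.7°, so θ = 18.64° or 71.36°.
The smaller angle is 18.64°.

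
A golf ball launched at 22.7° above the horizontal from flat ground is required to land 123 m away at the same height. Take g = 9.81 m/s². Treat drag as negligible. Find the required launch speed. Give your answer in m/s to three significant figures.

41.2 m/s

Level-ground range: R = v₀² sin(2θ)/g, so v₀ = √(gR / sin 2θ).
v₀ = √(9.81 × 123 / sin 45.40°) = √(1207 / 0.7120) = √1694.6 = 41.17 m/s.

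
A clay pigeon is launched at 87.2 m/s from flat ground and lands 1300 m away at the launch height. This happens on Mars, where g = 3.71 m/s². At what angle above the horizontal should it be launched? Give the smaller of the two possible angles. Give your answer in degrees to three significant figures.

Level-ground range R = v₀² sin(2θ)/g ⇒ sin(2θ) = gR/v₀² = 3.71 × 1300 / 87.2² = 0.6343.
2θ = 39.37° or 180° − 39.37° = 140.6°, so θ = 19.68° or 70.32°.
The smaller angle is 19.68°.

19.7°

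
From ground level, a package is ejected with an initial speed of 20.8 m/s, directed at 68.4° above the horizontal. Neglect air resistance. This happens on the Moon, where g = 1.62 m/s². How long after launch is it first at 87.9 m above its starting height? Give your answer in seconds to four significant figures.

Horizontal component vₓ = 20.80 cos 68.4° = 7.657 m/s; vertical v_y0 = 20.80 sin 68.4° = 19.34 m/s.
Require v_y0 t − ½ g t² = 87.9, i.e. 0.8100 t² − 19.34 t + 87.9 = 0.
Quadratic formula: t = (19.34 ± √89.214) / 1.62 = (19.34 ± 9.445) / 1.62 → t = 6.107 s or 17.77 s.
The first (ascending) time is 6.107 s.

6.107 s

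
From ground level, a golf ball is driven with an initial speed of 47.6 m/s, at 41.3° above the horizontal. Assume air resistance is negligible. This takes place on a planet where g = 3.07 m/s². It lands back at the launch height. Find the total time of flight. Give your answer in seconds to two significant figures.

vₓ = 47.60 cos 41.3° = 35.76 m/s; v_y0 = 47.60 sin 41.3° = 31.42 m/s.
It returns to y = 0 when t = 2 v_y0 / g = 2(31.42)/3.07 = 20.47 s.

20 s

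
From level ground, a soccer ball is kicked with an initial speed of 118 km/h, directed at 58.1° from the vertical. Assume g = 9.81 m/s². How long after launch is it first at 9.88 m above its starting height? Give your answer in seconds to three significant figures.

0.715 s

Convert: 118 km/h = 118/3.6 = 32.78 m/s.
Resolve: vₓ = 32.78 sin 58.1° = 27.83 m/s and v_y0 = 32.78 cos 58.1° = 17.32 m/s.
Height y(t) = 17.32 t − 4.905 t² = 9.88 gives 4.905 t² − 17.32 t + 9.88 = 0.
t = [17.32 ± √(17.32² − 2·9.81·9.88)] / 9.81 = (17.32 ± 10.30) / 9.81, so t = 0.7153 s or t = 2.816 s.
The first (ascending) time is 0.7153 s.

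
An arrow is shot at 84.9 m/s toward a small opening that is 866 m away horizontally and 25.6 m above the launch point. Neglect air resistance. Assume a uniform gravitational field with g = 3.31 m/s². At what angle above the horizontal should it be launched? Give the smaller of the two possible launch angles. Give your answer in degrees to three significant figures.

Trajectory: y = x tanθ − g x² (1 + tan²θ)/(2v₀²). With x = 866, y = 25.6, v₀ = 84.9, g = 3.31:
172.2 tan²θ − 866 tanθ + (197.8) = 0.
tanθ = [866 ± √(866² − 4 × 172.2 × (197.8))] / (2 × 172.2) = (866 ± 783.4) / 344.4, giving tanθ = 0.2398 or 4.789.
θ = 13.49° or 78.21°; the smaller is 13.49°.

13.5°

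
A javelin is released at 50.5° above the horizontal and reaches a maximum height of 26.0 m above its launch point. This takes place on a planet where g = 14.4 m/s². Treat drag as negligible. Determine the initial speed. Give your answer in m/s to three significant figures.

At the peak v_y = 0, so v_y0 = √(2gH) = √(2 × 14.4 × 26.0) = 27.36 m/s.
v_y0 = v₀ sin θ ⇒ v₀ = 27.36 / sin 50.5° = 35.46 m/s.

35.5 m/s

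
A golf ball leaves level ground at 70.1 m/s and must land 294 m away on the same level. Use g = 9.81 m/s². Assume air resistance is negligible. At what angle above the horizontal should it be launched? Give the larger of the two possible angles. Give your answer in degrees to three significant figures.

From R = (v₀²/g) sin 2θ: sin 2θ = 9.81 × 294 / 4914.0 = 0.5869.
2θ = 35.94° or 180° − 35.94° = 144.1°, so θ = 17.97° or 72.03°.
The larger angle is 72.03°.

72.0°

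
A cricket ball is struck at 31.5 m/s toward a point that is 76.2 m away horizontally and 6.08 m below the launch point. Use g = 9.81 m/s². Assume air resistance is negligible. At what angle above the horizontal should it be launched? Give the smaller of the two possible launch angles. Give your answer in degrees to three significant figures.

Trajectory: y = x tanθ − g x² (1 + tan²θ)/(2v₀²). With x = 76.2, y = −6.08, v₀ = 31.5, g = 9.81:
28.70 tan²θ − 76.2 tanθ + (22.62) = 0.
tanθ = [76.2 ± √(76.2² − 4 × 28.70 × (22.62))] / (2 × 28.70) = (76.2 ± 56.65) / 57.41, giving tanθ = 0.3406 or 2.314.
θ = 18.81° or 66.63°; the smaller is 18.81°.

18.8°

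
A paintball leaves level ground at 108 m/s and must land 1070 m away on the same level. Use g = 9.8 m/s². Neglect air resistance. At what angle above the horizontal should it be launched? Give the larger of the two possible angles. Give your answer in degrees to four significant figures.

57.99°

R = v₀² sin 2θ / g gives sin 2θ = gR/v₀² = 9.80·1070/108² = 0.8990.
2θ = 64.03° or 180° − 64.03° = 116.0°, so θ = 32.01° or 57.99°.
The larger angle is 57.99°.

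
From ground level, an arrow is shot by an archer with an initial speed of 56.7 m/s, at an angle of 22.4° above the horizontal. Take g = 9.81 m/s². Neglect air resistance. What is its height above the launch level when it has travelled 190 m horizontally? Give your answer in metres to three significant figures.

vₓ = 56.70 cos 22.4° = 52.42 m/s; v_y0 = 56.70 sin 22.4° = 21.61 m/s.
At x = 190 m, t = x/vₓ = 190/52.42 = 3.624 s.
Height: y = v_y0 t − ½ g t² = 21.61 × 3.624 − 4.905 × 3.624² = 78.31 − 64.44 = 13.88 m.

13.9 m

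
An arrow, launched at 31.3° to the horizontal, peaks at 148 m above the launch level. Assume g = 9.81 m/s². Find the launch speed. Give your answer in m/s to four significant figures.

103.7 m/s

At the peak v_y = 0, so v_y0 = √(2gH) = √(2 × 9.81 × 148) = 53.89 m/s.
v_y0 = v₀ sin θ ⇒ v₀ = 53.89 / sin 31.3° = 103.7 m/s.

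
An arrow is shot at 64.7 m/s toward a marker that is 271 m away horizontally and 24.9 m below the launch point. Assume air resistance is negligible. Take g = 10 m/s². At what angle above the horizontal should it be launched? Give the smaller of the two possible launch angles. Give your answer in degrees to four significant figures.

14.17°

Trajectory: y = x tanθ − g x² (1 + tan²θ)/(2v₀²). With x = 271, y = −24.9, v₀ = 64.7, g = 10.0:
87.72 tan²θ − 271 tanθ + (62.82) = 0.
tanθ = [271 ± √(271² − 4 × 87.72 × (62.82))] / (2 × 87.72) = (271 ± 226.7) / 175.4, giving tanθ = 0.2524 or 2.837.
θ = 14.17° or 70.58°; the smaller is 14.17°.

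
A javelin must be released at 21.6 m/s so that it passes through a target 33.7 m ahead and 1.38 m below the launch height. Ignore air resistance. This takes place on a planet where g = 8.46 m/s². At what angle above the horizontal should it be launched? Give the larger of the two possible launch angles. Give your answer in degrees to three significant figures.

71.5°

Trajectory: y = x tanθ − g x² (1 + tan²θ)/(2v₀²). With x = 33.7, y = −1.38, v₀ = 21.6, g = 8.46:
10.30 tan²θ − 33.7 tanθ + (8.917) = 0.
tanθ = [33.7 ± √(33.7² − 4 × 10.30 × (8.917))] / (2 × 10.30) = (33.7 ± 27.72) / 20.59, giving tanθ = 0.2903 or 2.983.
θ = 16.19° or 71.46°; the larger is 71.46°.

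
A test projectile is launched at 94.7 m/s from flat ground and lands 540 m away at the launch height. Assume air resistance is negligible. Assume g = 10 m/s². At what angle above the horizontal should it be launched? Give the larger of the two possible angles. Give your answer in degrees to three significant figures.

From R = (v₀²/g) sin 2θ: sin 2θ = 10.0 × 540 / 8968.1 = 0.6021.
2θ = 37.02° or 180° − 37.02° = 143.0°, so θ = 18.51° or 71.49°.
The larger angle is 71.49°.

71.5°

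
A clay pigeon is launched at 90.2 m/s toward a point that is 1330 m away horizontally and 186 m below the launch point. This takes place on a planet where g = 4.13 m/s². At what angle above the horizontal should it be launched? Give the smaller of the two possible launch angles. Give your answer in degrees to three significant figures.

Trajectory: y = x tanθ − g x² (1 + tan²θ)/(2v₀²). With x = 1330, y = −186, v₀ = 90.2, g = 4.13:
449.0 tan²θ − 1330 tanθ + (263.0) = 0.
tanθ = [1330 ± √(1330² − 4 × 449.0 × (263.0))] / (2 × 449.0) = (1330 ± 1139) / 897.9, giving tanθ = 0.2130 or 2.749.
θ = 12.03° or 70.01°; the smaller is 12.03°.

12.0°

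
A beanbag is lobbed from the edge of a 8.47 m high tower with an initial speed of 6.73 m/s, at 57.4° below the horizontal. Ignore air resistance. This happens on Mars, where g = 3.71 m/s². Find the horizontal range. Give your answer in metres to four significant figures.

3.984 m

Components: vₓ = 6.730 cos 57.4° = 3.626 m/s, v_y0 = −5.670 m/s (downward).
Vertical motion (up positive, ground at y = 0): 1.855 t² − (−5.670) t − 8.47 = 0, so t = (−5.670 + √(5.670² + 2·3.71·8.47)) / 3.71 = (−5.670 + 9.746) / 3.71 = 1.099 s.
Horizontal distance: R = vₓ t = 3.626 × 1.099 = 3.984 m.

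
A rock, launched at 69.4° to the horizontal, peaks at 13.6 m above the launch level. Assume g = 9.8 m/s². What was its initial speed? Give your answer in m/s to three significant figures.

17.4 m/s

At the peak v_y = 0, so v_y0 = √(2gH) = √(2 × 9.80 × 13.6) = 16.33 m/s.
v_y0 = v₀ sin θ ⇒ v₀ = 16.33 / sin 69.4° = 17.44 m/s.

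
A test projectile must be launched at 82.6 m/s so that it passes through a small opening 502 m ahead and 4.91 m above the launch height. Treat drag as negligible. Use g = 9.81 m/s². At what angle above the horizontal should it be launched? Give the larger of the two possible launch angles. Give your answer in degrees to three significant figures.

Trajectory: y = x tanθ − g x² (1 + tan²θ)/(2v₀²). With x = 502, y = 4.91, v₀ = 82.6, g = 9.81:
181.2 tan²θ − 502 tanθ + (186.1) = 0.
tanθ = [502 ± √(502² − 4 × 181.2 × (186.1))] / (2 × 181.2) = (502 ± 342.3) / 362.3, giving tanθ = 0.4408 or 2.330.
θ = 23.79° or 66.77°; the larger is 66.77°.

66.8°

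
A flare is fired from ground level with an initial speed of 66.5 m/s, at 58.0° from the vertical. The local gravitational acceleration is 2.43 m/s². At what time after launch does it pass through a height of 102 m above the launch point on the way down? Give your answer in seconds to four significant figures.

25.74 s

Components: vₓ = 66.50 sin 58.0° = 56.40 m/s, v_y0 = 66.50 cos 58.0° = 35.24 m/s.
Require v_y0 t − ½ g t² = 102, i.e. 1.215 t² − 35.24 t + 102 = 0.
t = [35.24 ± √(35.24² − 2·2.43·102)] / 2.43 = (35.24 ± 27.32) / 2.43, so t = 3.261 s or t = 25.74 s.
The descending-branch root is 25.74 s.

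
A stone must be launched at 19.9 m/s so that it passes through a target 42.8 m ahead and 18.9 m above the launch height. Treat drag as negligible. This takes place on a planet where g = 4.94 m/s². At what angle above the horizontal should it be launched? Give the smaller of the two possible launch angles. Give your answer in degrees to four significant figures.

Trajectory: y = x tanθ − g x² (1 + tan²θ)/(2v₀²). With x = 42.8, y = 18.9, v₀ = 19.9, g = 4.94:
11.43 tan²θ − 42.8 tanθ + (30.33) = 0.
tanθ = [42.8 ± √(42.8² − 4 × 11.43 × (30.33))] / (2 × 11.43) = (42.8 ± 21.12) / 22.85, giving tanθ = 0.9489 or 2.797.
θ = 43.50° or 70.33°; the smaller is 43.50°.

43.50°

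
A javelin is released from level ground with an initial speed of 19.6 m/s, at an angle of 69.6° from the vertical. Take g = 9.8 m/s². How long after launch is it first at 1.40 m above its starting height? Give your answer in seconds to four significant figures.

0.2496 s

vₓ = 19.60 sin 69.6° = 18.37 m/s; v_y0 = 19.60 cos 69.6° = 6.832 m/s.
Require v_y0 t − ½ g t² = 1.40, i.e. 4.900 t² − 6.832 t + 1.40 = 0.
t = [6.832 ± √(6.832² − 2·9.80·1.40)] / 9.80 = (6.832 ± 4.386) / 9.80, so t = 0.2496 s or t = 1.145 s.
The first (ascending) time is 0.2496 s.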